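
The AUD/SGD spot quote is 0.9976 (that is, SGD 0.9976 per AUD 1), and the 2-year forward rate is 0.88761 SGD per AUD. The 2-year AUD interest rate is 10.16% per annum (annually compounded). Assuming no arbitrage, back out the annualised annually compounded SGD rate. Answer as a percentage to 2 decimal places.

T = 2 years.
By CIP, F/S equals the SGD-to-AUD growth ratio: 0.88761/0.9976 = 0.8897454.
AUD growth factor: (1 + 0.1016)^2 = 1.2135226.
Hence g_SGD = 1.0797262.
Annualise: 1.0797262^(1/2) − 1 = 0.039099 = 3.91%.

3.91%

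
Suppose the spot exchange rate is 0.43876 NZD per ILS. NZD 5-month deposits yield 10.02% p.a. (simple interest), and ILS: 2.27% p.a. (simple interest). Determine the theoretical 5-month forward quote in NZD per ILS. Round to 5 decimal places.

T = 5/12 years.
NZD accumulates by 1 + 0.1002×5/12 = 1.041750.
ILS growth factor: 1 + 0.0227×5/12 = 1.0094583.
CIP: F = S · (grow NZD)/(grow ILS) = 0.43876 × 1.041750/1.0094583 = 0.4527956 NZD per ILS.

0.45280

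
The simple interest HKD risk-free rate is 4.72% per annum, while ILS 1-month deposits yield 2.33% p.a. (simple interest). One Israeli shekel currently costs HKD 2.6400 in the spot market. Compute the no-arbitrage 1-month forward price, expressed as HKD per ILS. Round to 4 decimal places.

T = 1/12 years.
HKD growth factor: 1 + 0.0472×1/12 = 1.0039333.
ILS growth factor: 1 + 0.0233×1/12 = 1.0019417.
So F = 2.64 × 1.0039333 / 1.0019417 = 2.645248 (HKD/ILS).

2.6452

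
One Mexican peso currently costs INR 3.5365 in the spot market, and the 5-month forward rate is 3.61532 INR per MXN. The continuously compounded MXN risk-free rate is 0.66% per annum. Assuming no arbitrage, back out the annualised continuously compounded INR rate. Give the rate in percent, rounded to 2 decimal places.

T = 5/12 years.
By CIP, F/S equals the INR-to-MXN growth ratio: 3.61532/3.5365 = 1.0222876.
The MXN side grows by e^(0.0066×5/12) = 1.0027538.
That pins the INR growth at 1.0251028.
r = ln(1.0251028)/(5/12) = 0.059503 → 5.95%.

5.95%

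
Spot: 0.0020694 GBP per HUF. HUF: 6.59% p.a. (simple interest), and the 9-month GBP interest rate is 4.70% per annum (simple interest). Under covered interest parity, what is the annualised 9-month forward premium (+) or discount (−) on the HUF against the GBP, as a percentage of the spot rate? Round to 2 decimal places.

-1.80%

T = 9/12 years.
F = S · g_GBP/g_HUF = 0.0020694 × 1.035250/1.049425 = 0.0020414478.
Annualised premium = (F − S)/S × (1/T) = (0.0020414478 − 0.0020694)/0.0020694 ÷ (9/12) = -1.80%.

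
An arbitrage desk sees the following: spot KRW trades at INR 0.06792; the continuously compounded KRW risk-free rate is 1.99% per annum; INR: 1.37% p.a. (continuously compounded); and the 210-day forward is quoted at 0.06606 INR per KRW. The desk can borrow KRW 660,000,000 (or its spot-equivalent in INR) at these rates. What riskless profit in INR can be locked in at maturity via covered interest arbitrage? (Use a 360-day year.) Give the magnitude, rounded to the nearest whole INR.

T = 210/360 years.
Keep in KRW, deliver into the forward: 660,000,000·1.0116759715·0.06606 = INR 44,108,667.69.
Swap to INR now, deposit: 660,000,000·0.06792·1.0080236853 = INR 45,186,879.35.
The quoted forward undervalues KRW, so borrow KRW, convert to INR at spot, deposit the INR at 1.37%, and buy KRW forward at 0.06606 to cover the loan.
The gap between the two covered legs is INR 1,078,212.

INR 1,078,212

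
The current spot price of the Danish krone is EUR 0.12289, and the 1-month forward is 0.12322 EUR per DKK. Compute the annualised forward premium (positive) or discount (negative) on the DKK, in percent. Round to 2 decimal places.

+3.22%

T = 1/12 years.
(F − S)/S = (0.12322 − 0.12289)/0.12289 = 0.0026853.
Annualise by dividing by T: 0.0026853 / (1/12) = 0.032224 → 3.22%.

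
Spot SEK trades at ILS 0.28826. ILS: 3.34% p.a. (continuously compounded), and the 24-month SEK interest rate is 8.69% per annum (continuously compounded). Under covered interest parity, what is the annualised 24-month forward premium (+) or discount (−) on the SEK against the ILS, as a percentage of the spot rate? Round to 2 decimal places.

T = 2 years.
CIP forward (ILS per SEK) = 0.28826 × 1.0690816/1.1898176 = 0.25900900.
(F − S)/S ÷ T = (0.25900900 − 0.28826)/0.28826/2 = -0.050737 → -5.07%.

-5.07%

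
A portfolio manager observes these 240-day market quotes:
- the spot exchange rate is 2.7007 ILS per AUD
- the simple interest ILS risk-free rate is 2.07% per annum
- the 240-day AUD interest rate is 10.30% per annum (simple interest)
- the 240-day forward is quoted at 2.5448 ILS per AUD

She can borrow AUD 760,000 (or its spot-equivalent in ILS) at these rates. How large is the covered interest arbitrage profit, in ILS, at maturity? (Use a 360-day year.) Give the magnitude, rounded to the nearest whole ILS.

T = 240/360 years.
Keep in AUD, deliver into the forward: 760,000·1.068666667·2.5448 = ILS 2,066,852.63.
Swap to ILS now, deposit: 760,000·2.7007·1.013800 = ILS 2,080,856.94.
The quoted forward undervalues AUD, so borrow AUD, convert to ILS at spot, deposit the ILS at 2.07%, and buy AUD forward at 2.5448 to cover the loan.
Arbitrage profit = |2,066,852.63 − 2,080,856.94| = ILS 14,004.

ILS 14,004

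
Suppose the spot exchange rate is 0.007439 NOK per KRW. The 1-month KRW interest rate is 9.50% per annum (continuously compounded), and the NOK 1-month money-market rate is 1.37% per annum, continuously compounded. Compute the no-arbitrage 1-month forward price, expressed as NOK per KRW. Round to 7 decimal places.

T = 1/12 years.
Growth of 1 NOK over T: e^(0.0137×1/12) = 1.0011423.
KRW accumulates by e^(0.0950×1/12) = 1.0079481.
So F = 0.007439 × 1.0011423 / 1.0079481 = 0.007388771 (NOK/KRW).

0.0073888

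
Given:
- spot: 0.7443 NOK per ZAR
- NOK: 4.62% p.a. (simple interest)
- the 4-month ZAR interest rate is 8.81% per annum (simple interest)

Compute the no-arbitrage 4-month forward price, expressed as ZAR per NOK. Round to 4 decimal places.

1.3620

T = 4/12 years.
NOK growth factor: 1 + 0.0462×4/12 = 1.015400.
Growth of 1 ZAR over T: 1 + 0.0881×4/12 = 1.0293667.
CIP: F = S · (grow NOK)/(grow ZAR) = 0.7443 × 1.015400/1.0293667 = 0.7342012 NOK per ZAR.
Invert for ZAR per NOK: 1 / 0.7342012 = 1.3620.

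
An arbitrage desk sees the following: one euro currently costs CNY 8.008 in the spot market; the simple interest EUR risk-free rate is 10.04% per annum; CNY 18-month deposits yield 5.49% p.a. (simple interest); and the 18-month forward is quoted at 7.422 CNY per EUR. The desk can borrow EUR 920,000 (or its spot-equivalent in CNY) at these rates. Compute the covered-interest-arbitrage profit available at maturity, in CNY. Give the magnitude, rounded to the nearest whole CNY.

CNY 117,489

T = 18/12 years.
Route A — deposit EUR, sell forward: 920,000 × 1.150600 × 7.422 = CNY 7,856,572.94.
Route B — convert at spot, deposit CNY: 920,000 × 8.008 × 1.082350 = CNY 7,974,062.10.
The quoted forward undervalues EUR, so borrow EUR, convert to CNY at spot, deposit the CNY at 5.49%, and buy EUR forward at 7.422 to cover the loan.
Arbitrage profit = |7,856,572.94 − 7,974,062.10| = CNY 117,489.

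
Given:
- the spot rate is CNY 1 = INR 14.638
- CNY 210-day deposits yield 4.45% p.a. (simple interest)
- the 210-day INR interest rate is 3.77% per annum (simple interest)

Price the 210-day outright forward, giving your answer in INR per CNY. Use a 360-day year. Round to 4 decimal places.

14.5814

T = 210/360 years.
Growth of 1 INR over T: 1 + 0.0377×210/360 = 1.02199167.
CNY accumulates by 1 + 0.0445×210/360 = 1.02595833.
CIP: F = S · (grow INR)/(grow CNY) = 14.638 × 1.02199167/1.02595833 = 14.581405 INR per CNY.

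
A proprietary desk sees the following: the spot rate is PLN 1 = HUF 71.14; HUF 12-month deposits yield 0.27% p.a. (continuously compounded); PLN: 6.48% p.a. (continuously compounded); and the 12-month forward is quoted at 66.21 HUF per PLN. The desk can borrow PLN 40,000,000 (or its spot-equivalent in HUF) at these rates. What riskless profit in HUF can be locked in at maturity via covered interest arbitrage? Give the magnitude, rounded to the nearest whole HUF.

T = 1 year.
Invest the PLN and cover forward: 40,000,000 × 1.066945613921 × 66.21 = HUF 2,825,698,763.91.
Convert at spot and invest in HUF: 40,000,000 × 71.14 × 1.002703648283 = HUF 2,853,293,501.55.
The quoted forward undervalues PLN, so borrow PLN, convert to HUF at spot, deposit the HUF at 0.27%, and buy PLN forward at 66.21 to cover the loan.
The gap between the two covered legs is HUF 27,594,738.

HUF 27,594,738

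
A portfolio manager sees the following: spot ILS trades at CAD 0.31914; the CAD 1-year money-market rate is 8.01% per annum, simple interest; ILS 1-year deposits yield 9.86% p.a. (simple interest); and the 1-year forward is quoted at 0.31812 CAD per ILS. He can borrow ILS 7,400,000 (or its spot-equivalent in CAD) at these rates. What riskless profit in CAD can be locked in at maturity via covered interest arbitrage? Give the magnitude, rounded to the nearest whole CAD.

CAD 35,398

T = 1 year.
Keep in ILS, deliver into the forward: 7,400,000·1.098600·0.31812 = CAD 2,586,201.08.
Swap to CAD now, deposit: 7,400,000·0.31914·1.080100 = CAD 2,550,803.04.
The quoted forward overvalues ILS, so borrow CAD, buy ILS at spot, deposit the ILS at 9.86%, and sell the proceeds forward at 0.31812.
Arbitrage profit = |2,586,201.08 − 2,550,803.04| = CAD 35,398.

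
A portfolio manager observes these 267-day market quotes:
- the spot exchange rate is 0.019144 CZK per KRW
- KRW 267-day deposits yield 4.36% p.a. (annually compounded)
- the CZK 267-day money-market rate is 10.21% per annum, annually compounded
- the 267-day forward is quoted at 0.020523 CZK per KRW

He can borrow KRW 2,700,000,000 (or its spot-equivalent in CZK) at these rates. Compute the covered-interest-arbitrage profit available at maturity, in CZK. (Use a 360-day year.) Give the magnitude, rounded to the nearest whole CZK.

T = 267/360 years.
Route A — deposit KRW, sell forward: 2,700,000,000 × 1.032157808 × 0.020523 = CZK 57,194,031.67.
Route B — convert at spot, deposit CZK: 2,700,000,000 × 0.019144 × 1.0747659776 = CZK 55,553,363.66.
The quoted forward overvalues KRW, so borrow CZK, buy KRW at spot, deposit the KRW at 4.36%, and sell the proceeds forward at 0.020523.
Arbitrage profit = |57,194,031.67 − 55,553,363.66| = CZK 1,640,668.

CZK 1,640,668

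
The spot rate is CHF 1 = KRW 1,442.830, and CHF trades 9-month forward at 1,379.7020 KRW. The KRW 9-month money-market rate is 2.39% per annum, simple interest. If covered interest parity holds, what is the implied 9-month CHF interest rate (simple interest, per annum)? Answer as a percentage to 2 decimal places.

8.60%

T = 9/12 years.
CIP gives F = S · g_KRW/g_CHF, so g_KRW/g_CHF = 1379.702/1442.83 = 0.9562471.
The KRW side grows by 1 + 0.0239×9/12 = 1.017925.
Hence g_CHF = 1.064500.
r = (1.064500 − 1)/(9/12) = 0.086000 → 8.60%.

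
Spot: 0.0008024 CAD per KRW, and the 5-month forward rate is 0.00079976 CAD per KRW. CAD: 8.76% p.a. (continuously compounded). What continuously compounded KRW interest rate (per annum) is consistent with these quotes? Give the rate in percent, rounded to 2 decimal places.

T = 5/12 years.
CIP gives F = S · g_CAD/g_KRW, so g_CAD/g_KRW = 0.00079976/0.0008024 = 0.9967099.
CAD growth factor: e^(0.0876×5/12) = 1.0371743.
That pins the KRW growth at 1.040598.
Take logs: ln 1.040598 / (5/12) = 0.095509, so 9.55%.

9.55%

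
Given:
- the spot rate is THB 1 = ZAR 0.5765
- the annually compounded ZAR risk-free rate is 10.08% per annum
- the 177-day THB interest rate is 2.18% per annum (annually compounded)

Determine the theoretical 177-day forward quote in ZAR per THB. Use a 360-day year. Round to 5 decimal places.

0.59800

T = 177/360 years.
ZAR growth factor: (1 + 0.1008)^(177/360) = 1.0483508.
THB growth factor: (1 + 0.0218)^(177/360) = 1.0106596.
CIP: F = S · (grow ZAR)/(grow THB) = 0.5765 × 1.0483508/1.0106596 = 0.5979998 ZAR per THB.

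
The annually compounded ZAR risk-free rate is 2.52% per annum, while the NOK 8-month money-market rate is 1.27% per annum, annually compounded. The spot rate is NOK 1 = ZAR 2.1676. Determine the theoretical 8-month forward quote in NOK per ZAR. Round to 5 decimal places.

0.45758

T = 8/12 years.
ZAR growth factor: (1 + 0.0252)^(8/12) = 1.0167302.
NOK accumulates by (1 + 0.0127)^(8/12) = 1.0084488.
Forward (ZAR per NOK) = 2.1676 × 1.0167302 / 1.0084488 = 2.185400.
Quoted the other way: 1/2.185400 = 0.45758 NOK per ZAR.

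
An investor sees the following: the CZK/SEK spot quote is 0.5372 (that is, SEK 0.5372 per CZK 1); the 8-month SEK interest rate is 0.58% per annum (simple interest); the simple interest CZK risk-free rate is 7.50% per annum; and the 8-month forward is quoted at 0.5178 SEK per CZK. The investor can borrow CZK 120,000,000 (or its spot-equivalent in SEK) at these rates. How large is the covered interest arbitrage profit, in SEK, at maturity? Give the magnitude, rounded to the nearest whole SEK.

SEK 529,539

T = 8/12 years.
Keep in CZK, deliver into the forward: 120,000,000·1.050000·0.5178 = SEK 65,242,800.00.
Swap to SEK now, deposit: 120,000,000·0.5372·1.0038666667 = SEK 64,713,260.80.
The quoted forward overvalues CZK, so borrow SEK, buy CZK at spot, deposit the CZK at 7.50%, and sell the proceeds forward at 0.5178.
Arbitrage profit = |65,242,800.00 − 64,713,260.80| = SEK 529,539.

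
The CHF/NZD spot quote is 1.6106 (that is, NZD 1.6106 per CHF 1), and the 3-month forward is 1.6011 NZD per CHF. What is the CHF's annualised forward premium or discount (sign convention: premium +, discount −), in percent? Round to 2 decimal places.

T = 3/12 years.
Period premium: (1.6011 − 1.6106)/1.6106 = -0.0058984.
Per annum: -0.0058984 / (3/12) = -0.023594 = -2.36%.

-2.36%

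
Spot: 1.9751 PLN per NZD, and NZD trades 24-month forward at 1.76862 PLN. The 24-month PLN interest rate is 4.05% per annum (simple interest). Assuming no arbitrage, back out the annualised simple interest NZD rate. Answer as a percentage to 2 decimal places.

T = 2 years.
By CIP, F/S equals the PLN-to-NZD growth ratio: 1.76862/1.9751 = 0.8954585.
The PLN side grows by 1 + 0.0405×2 = 1.081000.
Hence g_NZD = 1.2072028.
r = (1.2072028 − 1)/2 = 0.103601 → 10.36%.

10.36%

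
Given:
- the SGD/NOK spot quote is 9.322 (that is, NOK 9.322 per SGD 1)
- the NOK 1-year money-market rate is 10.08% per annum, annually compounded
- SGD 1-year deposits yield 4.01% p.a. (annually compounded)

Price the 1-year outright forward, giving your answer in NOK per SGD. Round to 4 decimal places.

T = 1 year.
Growth of 1 NOK over T: (1 + 0.1008)^1 = 1.100800.
Growth of 1 SGD over T: (1 + 0.0401)^1 = 1.040100.
CIP: F = S · (grow NOK)/(grow SGD) = 9.322 × 1.100800/1.040100 = 9.866030 NOK per SGD.

9.8660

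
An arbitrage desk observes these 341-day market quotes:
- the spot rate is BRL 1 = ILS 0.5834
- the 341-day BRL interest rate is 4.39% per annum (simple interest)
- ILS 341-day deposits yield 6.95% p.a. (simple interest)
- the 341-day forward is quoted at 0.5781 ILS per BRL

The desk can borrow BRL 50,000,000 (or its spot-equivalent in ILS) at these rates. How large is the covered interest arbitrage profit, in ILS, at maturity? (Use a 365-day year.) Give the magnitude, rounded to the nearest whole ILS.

ILS 973,519

T = 341/365 years.
Invest the BRL and cover forward: 50,000,000 × 1.0410134247 × 0.5781 = ILS 30,090,493.04.
Convert at spot and invest in ILS: 50,000,000 × 0.5834 × 1.064930137 = ILS 31,064,012.10.
The quoted forward undervalues BRL, so borrow BRL, convert to ILS at spot, deposit the ILS at 6.95%, and buy BRL forward at 0.5781 to cover the loan.
Arbitrage profit = |30,090,493.04 − 31,064,012.10| = ILS 973,519.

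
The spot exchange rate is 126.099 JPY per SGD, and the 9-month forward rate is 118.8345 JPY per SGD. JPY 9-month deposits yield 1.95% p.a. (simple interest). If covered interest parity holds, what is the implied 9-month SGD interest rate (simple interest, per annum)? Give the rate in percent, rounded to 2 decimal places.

10.22%

T = 9/12 years.
By CIP, F/S equals the JPY-to-SGD growth ratio: 118.8345/126.099 = 0.9423905.
JPY growth factor: 1 + 0.0195×9/12 = 1.014625.
That pins the SGD growth at 1.0766503.
(1.0766503 − 1)/T = 0.102200, i.e. 10.22%.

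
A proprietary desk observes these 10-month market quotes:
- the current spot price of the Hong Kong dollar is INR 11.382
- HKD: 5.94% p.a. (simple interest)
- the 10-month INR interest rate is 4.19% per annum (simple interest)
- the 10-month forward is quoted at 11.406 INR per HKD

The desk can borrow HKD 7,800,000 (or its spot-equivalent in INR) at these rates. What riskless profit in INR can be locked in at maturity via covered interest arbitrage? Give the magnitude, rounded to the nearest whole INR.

INR 1,491,169

T = 10/12 years.
Keep in HKD, deliver into the forward: 7,800,000·1.049500·11.406 = INR 93,370,656.60.
Swap to INR now, deposit: 7,800,000·11.382·1.0349166667 = INR 91,879,487.70.
The quoted forward overvalues HKD, so borrow INR, buy HKD at spot, deposit the HKD at 5.94%, and sell the proceeds forward at 11.406.
Arbitrage profit = |93,370,656.60 − 91,879,487.70| = INR 1,491,169.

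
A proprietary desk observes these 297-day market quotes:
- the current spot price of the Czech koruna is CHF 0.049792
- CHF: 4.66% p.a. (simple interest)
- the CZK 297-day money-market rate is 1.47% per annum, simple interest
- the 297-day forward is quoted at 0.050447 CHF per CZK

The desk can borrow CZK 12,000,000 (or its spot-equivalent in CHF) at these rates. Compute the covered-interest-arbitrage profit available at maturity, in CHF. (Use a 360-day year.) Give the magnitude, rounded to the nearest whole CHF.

CHF 7,769

T = 297/360 years.
Route A — deposit CZK, sell forward: 12,000,000 × 1.0121275 × 0.050447 = CHF 612,705.55.
Route B — convert at spot, deposit CHF: 12,000,000 × 0.049792 × 1.038445 = CHF 620,475.04.
The quoted forward undervalues CZK, so borrow CZK, convert to CHF at spot, deposit the CHF at 4.66%, and buy CZK forward at 0.050447 to cover the loan.
Profit = 620,475.04 − 612,705.55 = CHF 7,769.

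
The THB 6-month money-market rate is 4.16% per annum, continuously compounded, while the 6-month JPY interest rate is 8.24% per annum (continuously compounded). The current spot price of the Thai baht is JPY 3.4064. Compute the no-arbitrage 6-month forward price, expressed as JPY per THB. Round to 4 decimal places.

T = 6/12 years.
JPY growth factor: e^(0.0824×6/12) = 1.0420605.
THB growth factor: e^(0.0416×6/12) = 1.0210178.
Forward (JPY per THB) = 3.4064 × 1.0420605 / 1.0210178 = 3.476604.

3.4766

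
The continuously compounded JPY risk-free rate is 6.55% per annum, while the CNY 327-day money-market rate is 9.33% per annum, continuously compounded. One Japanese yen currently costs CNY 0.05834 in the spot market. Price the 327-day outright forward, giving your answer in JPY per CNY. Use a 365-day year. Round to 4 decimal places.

16.7193

T = 327/365 years.
CNY growth factor: e^(0.0933×327/365) = 1.08717933.
Growth of 1 JPY over T: e^(0.0655×327/365) = 1.06043672.
So F = 0.05834 × 1.08717933 / 1.06043672 = 0.059811247 (CNY/JPY).
Quoted the other way: 1/0.059811247 = 16.7193 JPY per CNY.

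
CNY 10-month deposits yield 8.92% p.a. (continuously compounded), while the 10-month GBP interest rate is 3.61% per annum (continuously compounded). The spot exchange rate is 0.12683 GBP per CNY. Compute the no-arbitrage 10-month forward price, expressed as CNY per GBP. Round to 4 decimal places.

T = 10/12 years.
Growth of 1 GBP over T: e^(0.0361×10/12) = 1.0305404.
CNY growth factor: e^(0.0892×10/12) = 1.0771658.
CIP: F = S · (grow GBP)/(grow CNY) = 0.12683 × 1.0305404/1.0771658 = 0.1213401 GBP per CNY.
Quoted the other way: 1/0.1213401 = 8.2413 CNY per GBP.

8.2413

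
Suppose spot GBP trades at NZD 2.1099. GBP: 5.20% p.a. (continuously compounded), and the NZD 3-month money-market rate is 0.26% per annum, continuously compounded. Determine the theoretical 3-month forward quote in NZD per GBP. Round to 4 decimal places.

2.0840

T = 3/12 years.
NZD growth factor: e^(0.0026×3/12) = 1.0006502.
GBP accumulates by e^(0.0520×3/12) = 1.0130849.
So F = 2.1099 × 1.0006502 / 1.0130849 = 2.084003 (NZD/GBP).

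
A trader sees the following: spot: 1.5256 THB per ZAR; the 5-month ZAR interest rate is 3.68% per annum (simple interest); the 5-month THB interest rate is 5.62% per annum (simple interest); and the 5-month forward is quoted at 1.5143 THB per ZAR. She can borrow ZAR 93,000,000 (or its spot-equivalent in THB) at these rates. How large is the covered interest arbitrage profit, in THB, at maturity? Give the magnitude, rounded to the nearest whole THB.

THB 2,213,884

T = 5/12 years.
Invest the ZAR and cover forward: 93,000,000 × 1.01533333333 × 1.5143 = THB 142,989,291.80.
Convert at spot and invest in THB: 93,000,000 × 1.5256 × 1.02341666667 = THB 145,203,175.40.
The quoted forward undervalues ZAR, so borrow ZAR, convert to THB at spot, deposit the THB at 5.62%, and buy ZAR forward at 1.5143 to cover the loan.
Profit = 145,203,175.40 − 142,989,291.80 = THB 2,213,884.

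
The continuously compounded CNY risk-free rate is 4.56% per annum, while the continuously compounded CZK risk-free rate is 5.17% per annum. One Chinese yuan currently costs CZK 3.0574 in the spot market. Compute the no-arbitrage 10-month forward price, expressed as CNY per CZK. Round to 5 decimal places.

0.32542

T = 10/12 years.
CZK accumulates by e^(0.0517×10/12) = 1.0440249.
CNY accumulates by e^(0.0456×10/12) = 1.0387312.
Forward (CZK per CNY) = 3.0574 × 1.0440249 / 1.0387312 = 3.072981.
Invert for CNY per CZK: 1 / 3.072981 = 0.32542.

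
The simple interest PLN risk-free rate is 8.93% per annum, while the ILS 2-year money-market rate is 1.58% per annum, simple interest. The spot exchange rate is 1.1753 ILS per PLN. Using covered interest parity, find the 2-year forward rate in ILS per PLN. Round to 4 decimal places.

T = 2 years.
ILS growth factor: 1 + 0.0158×2 = 1.031600.
PLN growth factor: 1 + 0.0893×2 = 1.178600.
So F = 1.1753 × 1.031600 / 1.178600 = 1.028712 (ILS/PLN).

1.0287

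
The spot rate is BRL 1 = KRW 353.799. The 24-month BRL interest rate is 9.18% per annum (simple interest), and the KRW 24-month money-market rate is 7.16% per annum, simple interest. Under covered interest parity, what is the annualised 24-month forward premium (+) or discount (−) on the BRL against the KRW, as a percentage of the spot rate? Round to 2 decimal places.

-1.71%

T = 2 years.
CIP forward (KRW per BRL) = 353.799 × 1.143200/1.183600 = 341.722725.
(F − S)/S ÷ T = (341.722725 − 353.799)/353.799/2 = -0.017067 → -1.71%.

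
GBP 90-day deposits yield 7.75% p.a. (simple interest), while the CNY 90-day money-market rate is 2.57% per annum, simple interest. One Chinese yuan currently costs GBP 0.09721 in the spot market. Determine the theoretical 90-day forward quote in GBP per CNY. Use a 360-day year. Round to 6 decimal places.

T = 90/360 years.
GBP growth factor: 1 + 0.0775×90/360 = 1.019375.
CNY accumulates by 1 + 0.0257×90/360 = 1.006425.
CIP: F = S · (grow GBP)/(grow CNY) = 0.09721 × 1.019375/1.006425 = 0.09846083 GBP per CNY.

0.098461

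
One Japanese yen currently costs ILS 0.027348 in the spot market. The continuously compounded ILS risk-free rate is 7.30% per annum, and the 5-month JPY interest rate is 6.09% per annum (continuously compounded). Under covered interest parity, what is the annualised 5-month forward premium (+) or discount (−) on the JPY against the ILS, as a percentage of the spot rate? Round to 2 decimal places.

+1.21%

T = 5/12 years.
CIP forward (ILS per JPY) = 0.027348 × 1.030884/1.0256997 = 0.027486228.
Annualised premium = (F − S)/S × (1/T) = (0.027486228 − 0.027348)/0.027348 ÷ (5/12) = 1.21%.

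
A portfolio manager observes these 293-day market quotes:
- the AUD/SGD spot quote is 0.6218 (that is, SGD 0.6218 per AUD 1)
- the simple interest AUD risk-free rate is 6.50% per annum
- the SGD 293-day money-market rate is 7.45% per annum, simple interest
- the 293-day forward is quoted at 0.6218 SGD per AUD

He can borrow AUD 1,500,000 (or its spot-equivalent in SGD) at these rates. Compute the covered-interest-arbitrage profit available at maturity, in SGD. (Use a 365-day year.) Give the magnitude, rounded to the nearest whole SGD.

T = 293/365 years.
Route A — deposit AUD, sell forward: 1,500,000 × 1.05217808 × 0.6218 = SGD 981,366.50.
Route B — convert at spot, deposit SGD: 1,500,000 × 0.6218 × 1.05980411 = SGD 988,479.29.
The quoted forward undervalues AUD, so borrow AUD, convert to SGD at spot, deposit the SGD at 7.45%, and buy AUD forward at 0.6218 to cover the loan.
Profit = 988,479.29 − 981,366.50 = SGD 7,113.

SGD 7,113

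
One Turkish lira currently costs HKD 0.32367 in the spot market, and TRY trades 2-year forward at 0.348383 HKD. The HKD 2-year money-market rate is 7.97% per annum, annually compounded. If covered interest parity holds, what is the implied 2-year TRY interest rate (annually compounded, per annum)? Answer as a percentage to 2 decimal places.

T = 2 years.
CIP gives F = S · g_HKD/g_TRY, so g_HKD/g_TRY = 0.348383/0.32367 = 1.0763525.
HKD growth factor: (1 + 0.0797)^2 = 1.1657521.
So the TRY growth factor = 1.0830579.
r = 1.0830579^(1/2) − 1 = 0.040701 → 4.07%.

4.07%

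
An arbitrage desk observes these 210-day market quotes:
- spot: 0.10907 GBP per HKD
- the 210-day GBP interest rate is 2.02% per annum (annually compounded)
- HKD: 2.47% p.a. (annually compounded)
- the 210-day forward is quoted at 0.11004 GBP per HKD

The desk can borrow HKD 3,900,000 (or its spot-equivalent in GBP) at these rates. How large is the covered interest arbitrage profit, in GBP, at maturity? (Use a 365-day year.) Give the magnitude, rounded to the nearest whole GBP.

T = 210/365 years.
Invest the HKD and cover forward: 3,900,000 × 1.01413729 × 0.11004 = GBP 435,223.10.
Convert at spot and invest in GBP: 3,900,000 × 0.10907 × 1.01157254 = GBP 430,295.65.
The quoted forward overvalues HKD, so borrow GBP, buy HKD at spot, deposit the HKD at 2.47%, and sell the proceeds forward at 0.11004.
Arbitrage profit = |435,223.10 − 430,295.65| = GBP 4,927.

GBP 4,927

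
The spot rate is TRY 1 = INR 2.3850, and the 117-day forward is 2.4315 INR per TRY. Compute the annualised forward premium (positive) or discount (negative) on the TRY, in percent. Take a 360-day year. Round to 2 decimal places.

+6.00%

T = 117/360 years.
TRY trades forward at +1.94969% vs spot over the period.
Annualise by dividing by T: 0.0194969 / (117/360) = 0.059990 → 6.00%.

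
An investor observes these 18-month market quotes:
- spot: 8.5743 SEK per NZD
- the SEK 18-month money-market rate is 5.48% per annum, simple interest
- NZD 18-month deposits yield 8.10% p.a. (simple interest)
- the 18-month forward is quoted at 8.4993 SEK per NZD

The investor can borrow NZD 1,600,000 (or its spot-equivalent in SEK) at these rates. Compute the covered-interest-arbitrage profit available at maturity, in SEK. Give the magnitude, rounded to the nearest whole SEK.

T = 18/12 years.
Keep in NZD, deliver into the forward: 1,600,000·1.121500·8.4993 = SEK 15,251,143.92.
Swap to SEK now, deposit: 1,600,000·8.5743·1.082200 = SEK 14,846,571.94.
The quoted forward overvalues NZD, so borrow SEK, buy NZD at spot, deposit the NZD at 8.10%, and sell the proceeds forward at 8.4993.
Profit = 15,251,143.92 − 14,846,571.94 = SEK 404,572.

SEK 404,572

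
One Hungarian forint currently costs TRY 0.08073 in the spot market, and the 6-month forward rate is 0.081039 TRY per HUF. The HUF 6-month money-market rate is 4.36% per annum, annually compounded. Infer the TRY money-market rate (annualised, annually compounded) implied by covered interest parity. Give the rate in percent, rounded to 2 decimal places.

T = 6/12 years.
CIP gives F = S · g_TRY/g_HUF, so g_TRY/g_HUF = 0.081039/0.08073 = 1.0038276.
The HUF side grows by (1 + 0.0436)^(6/12) = 1.0215674.
So the TRY growth factor = 1.0254776.
r = 1.0254776^(12/6) − 1 = 0.051604 → 5.16%.

5.16%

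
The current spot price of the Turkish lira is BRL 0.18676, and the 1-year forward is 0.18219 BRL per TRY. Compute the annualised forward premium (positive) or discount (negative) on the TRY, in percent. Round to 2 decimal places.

T = 1 year.
Period premium: (0.18219 − 0.18676)/0.18676 = -0.0244699.
Annualise by dividing by T: -0.0244699 / 1 = -0.024470 → -2.45%.

-2.45%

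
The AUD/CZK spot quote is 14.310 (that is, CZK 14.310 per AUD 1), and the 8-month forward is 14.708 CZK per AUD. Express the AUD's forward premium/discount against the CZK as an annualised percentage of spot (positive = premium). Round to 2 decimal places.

+4.17%

T = 8/12 years.
AUD trades forward at +2.78127% vs spot over the period.
Annualise by dividing by T: 0.0278127 / (8/12) = 0.041719 → 4.17%.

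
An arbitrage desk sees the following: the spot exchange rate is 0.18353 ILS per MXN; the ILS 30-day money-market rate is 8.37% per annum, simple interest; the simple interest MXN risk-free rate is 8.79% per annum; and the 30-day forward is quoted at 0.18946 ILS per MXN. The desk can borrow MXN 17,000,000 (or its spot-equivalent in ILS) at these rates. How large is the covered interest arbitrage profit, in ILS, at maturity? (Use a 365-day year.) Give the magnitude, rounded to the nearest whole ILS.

ILS 102,615

T = 30/365 years.
Route A — deposit MXN, sell forward: 17,000,000 × 1.007224658 × 0.18946 = ILS 3,244,089.32.
Route B — convert at spot, deposit ILS: 17,000,000 × 0.18353 × 1.006879452 = ILS 3,141,473.96.
The quoted forward overvalues MXN, so borrow ILS, buy MXN at spot, deposit the MXN at 8.79%, and sell the proceeds forward at 0.18946.
Arbitrage profit = |3,244,089.32 − 3,141,473.96| = ILS 102,615.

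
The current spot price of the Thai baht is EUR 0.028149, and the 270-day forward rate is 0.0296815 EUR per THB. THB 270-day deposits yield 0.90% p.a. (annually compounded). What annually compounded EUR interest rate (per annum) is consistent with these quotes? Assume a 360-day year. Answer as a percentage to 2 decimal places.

8.29%

T = 270/360 years.
F/S = 0.0296815/0.028149 = 1.0544424 = (growth of EUR) / (growth of THB).
THB growth factor: (1 + 0.0090)^(270/360) = 1.0067424.
That pins the EUR growth at 1.0615519.
Annualise: 1.0615519^(360/270) − 1 = 0.082900 = 8.29%.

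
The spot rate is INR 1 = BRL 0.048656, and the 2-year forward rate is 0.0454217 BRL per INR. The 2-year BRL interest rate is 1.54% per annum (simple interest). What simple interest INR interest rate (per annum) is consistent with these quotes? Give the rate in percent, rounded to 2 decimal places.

5.21%

T = 2 years.
By CIP, F/S equals the BRL-to-INR growth ratio: 0.0454217/0.048656 = 0.9335272.
BRL growth factor: 1 + 0.0154×2 = 1.030800.
That pins the INR growth at 1.1041992.
r = (1.1041992 − 1)/2 = 0.052100 → 5.21%.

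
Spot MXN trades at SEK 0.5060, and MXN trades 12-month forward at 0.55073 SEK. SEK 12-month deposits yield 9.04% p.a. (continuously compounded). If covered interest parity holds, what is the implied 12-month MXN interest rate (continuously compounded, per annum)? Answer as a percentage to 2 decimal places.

0.57%

T = 1 year.
CIP gives F = S · g_SEK/g_MXN, so g_SEK/g_MXN = 0.55073/0.506 = 1.0883992.
SEK growth factor: e^(0.0904×1) = 1.094612.
Hence g_MXN = 1.0057082.
r = ln(1.0057082)/1 = 0.005692 → 0.57%.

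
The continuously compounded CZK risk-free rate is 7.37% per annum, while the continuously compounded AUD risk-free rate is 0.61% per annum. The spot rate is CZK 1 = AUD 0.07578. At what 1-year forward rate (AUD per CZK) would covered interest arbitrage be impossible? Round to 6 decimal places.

T = 1 year.
AUD growth factor: e^(0.0061×1) = 1.0061186.
CZK growth factor: e^(0.0737×1) = 1.0764838.
So F = 0.07578 × 1.0061186 / 1.0764838 = 0.07082658 (AUD/CZK).

0.070827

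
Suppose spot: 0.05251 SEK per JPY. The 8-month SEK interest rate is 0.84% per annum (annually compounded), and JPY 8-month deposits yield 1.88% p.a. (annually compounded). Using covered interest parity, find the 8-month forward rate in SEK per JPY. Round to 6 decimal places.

0.052152

T = 8/12 years.
SEK growth factor: (1 + 0.0084)^(8/12) = 1.0055922.
JPY growth factor: (1 + 0.0188)^(8/12) = 1.0124944.
So F = 0.05251 × 1.0055922 / 1.0124944 = 0.05215204 (SEK/JPY).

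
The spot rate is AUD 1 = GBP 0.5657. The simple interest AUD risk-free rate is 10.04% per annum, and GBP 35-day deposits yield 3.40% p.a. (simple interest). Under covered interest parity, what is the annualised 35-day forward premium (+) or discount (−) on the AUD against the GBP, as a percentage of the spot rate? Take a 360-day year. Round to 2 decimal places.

T = 35/360 years.
No-arbitrage forward: 0.5657 × 1.0033056 / 1.0097611 = 0.5620834 GBP/AUD.
(F − S)/S ÷ T = (0.5620834 − 0.5657)/0.5657/(35/360) = -0.065758 → -6.58%.

-6.58%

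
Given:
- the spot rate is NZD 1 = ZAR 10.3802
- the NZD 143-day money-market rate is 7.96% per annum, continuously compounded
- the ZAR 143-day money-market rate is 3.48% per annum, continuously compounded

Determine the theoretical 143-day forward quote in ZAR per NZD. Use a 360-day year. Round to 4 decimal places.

T = 143/360 years.
ZAR accumulates by e^(0.0348×143/360) = 1.01391932.
NZD accumulates by e^(0.0796×143/360) = 1.03212408.
Forward (ZAR per NZD) = 10.3802 × 1.01391932 / 1.03212408 = 10.197112.

10.1971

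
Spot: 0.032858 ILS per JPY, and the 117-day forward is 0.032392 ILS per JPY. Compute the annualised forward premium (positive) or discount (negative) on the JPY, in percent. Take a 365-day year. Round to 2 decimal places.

T = 117/365 years.
JPY trades forward at -1.41822% vs spot over the period.
Annualise by dividing by T: -0.0141822 / (117/365) = -0.044244 → -4.42%.

-4.42%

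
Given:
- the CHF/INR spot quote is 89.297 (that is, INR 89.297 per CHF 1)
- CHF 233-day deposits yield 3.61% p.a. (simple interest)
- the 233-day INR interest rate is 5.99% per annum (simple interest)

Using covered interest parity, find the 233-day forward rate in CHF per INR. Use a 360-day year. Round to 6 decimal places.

0.011033

T = 233/360 years.
INR accumulates by 1 + 0.0599×233/360 = 1.0387686.
CHF growth factor: 1 + 0.0361×233/360 = 1.0233647.
Forward (INR per CHF) = 89.297 × 1.0387686 / 1.0233647 = 90.64112.
Quoted the other way: 1/90.64112 = 0.011033 CHF per INR.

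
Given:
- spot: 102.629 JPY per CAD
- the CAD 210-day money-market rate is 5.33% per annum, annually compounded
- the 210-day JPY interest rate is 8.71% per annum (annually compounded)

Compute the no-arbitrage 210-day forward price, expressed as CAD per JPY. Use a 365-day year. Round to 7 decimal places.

T = 210/365 years.
Growth of 1 JPY over T: (1 + 0.0871)^(210/365) = 1.049222.
CAD accumulates by (1 + 0.0533)^(210/365) = 1.0303272.
So F = 102.629 × 1.049222 / 1.0303272 = 104.5111 (JPY/CAD).
Quoted the other way: 1/104.5111 = 0.0095684 CAD per JPY.

0.0095684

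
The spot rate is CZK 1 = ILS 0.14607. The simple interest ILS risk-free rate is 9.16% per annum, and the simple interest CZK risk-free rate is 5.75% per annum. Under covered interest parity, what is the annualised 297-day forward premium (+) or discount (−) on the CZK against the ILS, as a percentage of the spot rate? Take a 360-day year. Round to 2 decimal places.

+3.26%

T = 297/360 years.
F = S · g_ILS/g_CZK = 0.14607 × 1.075570/1.0474375 = 0.14999321.
Annualised premium = (F − S)/S × (1/T) = (0.14999321 − 0.14607)/0.14607 ÷ (297/360) = 3.26%.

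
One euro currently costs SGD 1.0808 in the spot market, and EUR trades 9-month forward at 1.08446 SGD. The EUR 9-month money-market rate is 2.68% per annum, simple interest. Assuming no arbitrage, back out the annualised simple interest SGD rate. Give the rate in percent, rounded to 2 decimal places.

3.14%

T = 9/12 years.
CIP gives F = S · g_SGD/g_EUR, so g_SGD/g_EUR = 1.08446/1.0808 = 1.0033864.
EUR growth factor: 1 + 0.0268×9/12 = 1.020100.
So the SGD growth factor = 1.0235545.
(1.0235545 − 1)/T = 0.031406, i.e. 3.14%.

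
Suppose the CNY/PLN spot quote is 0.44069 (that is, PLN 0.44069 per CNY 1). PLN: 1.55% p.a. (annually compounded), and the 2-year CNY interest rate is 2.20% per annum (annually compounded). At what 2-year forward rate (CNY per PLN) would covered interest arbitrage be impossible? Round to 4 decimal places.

T = 2 years.
PLN growth factor: (1 + 0.0155)^2 = 1.0312403.
CNY growth factor: (1 + 0.0220)^2 = 1.044484.
So F = 0.44069 × 1.0312403 / 1.044484 = 0.4351022 (PLN/CNY).
Quoted the other way: 1/0.4351022 = 2.2983 CNY per PLN.

2.2983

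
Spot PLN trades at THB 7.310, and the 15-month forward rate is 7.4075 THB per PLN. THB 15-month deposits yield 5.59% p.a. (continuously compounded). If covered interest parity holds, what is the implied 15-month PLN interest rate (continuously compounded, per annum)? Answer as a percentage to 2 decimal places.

4.53%

T = 15/12 years.
CIP gives F = S · g_THB/g_PLN, so g_THB/g_PLN = 7.4075/7.31 = 1.0133379.
THB growth factor: e^(0.0559×15/12) = 1.0723741.
Hence g_PLN = 1.0582591.
Take logs: ln 1.0582591 / (15/12) = 0.045300, so 4.53%.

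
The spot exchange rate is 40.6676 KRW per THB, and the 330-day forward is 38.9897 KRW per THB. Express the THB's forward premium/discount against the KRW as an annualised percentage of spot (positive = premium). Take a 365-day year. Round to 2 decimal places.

-4.56%

T = 330/365 years.
(F − S)/S = (38.9897 − 40.6676)/40.6676 = -0.0412589.
Annualise by dividing by T: -0.0412589 / (330/365) = -0.045635 → -4.56%.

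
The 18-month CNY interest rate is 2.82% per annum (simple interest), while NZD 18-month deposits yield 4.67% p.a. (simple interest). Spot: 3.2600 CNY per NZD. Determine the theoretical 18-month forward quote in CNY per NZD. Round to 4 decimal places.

3.1755

T = 18/12 years.
CNY growth factor: 1 + 0.0282×18/12 = 1.042300.
NZD accumulates by 1 + 0.0467×18/12 = 1.070050.
Forward (CNY per NZD) = 3.26 × 1.042300 / 1.070050 = 3.175457.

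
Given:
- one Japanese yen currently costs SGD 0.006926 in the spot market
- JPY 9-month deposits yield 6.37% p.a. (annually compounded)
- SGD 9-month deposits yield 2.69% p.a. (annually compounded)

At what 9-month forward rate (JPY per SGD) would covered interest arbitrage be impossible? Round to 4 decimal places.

T = 9/12 years.
SGD growth factor: (1 + 0.0269)^(9/12) = 1.020107911.
JPY growth factor: (1 + 0.0637)^(9/12) = 1.047404341.
CIP: F = S · (grow SGD)/(grow JPY) = 0.006926 × 1.020107911/1.047404341 = 0.00674550135 SGD per JPY.
Quoted the other way: 1/0.00674550135 = 148.2469 JPY per SGD.

148.2469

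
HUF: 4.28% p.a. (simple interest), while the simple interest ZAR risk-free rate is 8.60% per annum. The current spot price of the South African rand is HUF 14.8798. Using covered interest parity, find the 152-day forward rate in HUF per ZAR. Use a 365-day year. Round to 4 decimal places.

14.6214

T = 152/365 years.
HUF growth factor: 1 + 0.0428×152/365 = 1.01782356.
ZAR growth factor: 1 + 0.0860×152/365 = 1.0358137.
CIP: F = S · (grow HUF)/(grow ZAR) = 14.8798 × 1.01782356/1.0358137 = 14.621366 HUF per ZAR.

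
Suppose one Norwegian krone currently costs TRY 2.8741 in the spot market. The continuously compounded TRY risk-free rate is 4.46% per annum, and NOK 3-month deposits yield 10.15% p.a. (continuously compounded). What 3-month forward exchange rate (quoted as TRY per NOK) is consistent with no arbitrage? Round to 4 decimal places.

T = 3/12 years.
TRY accumulates by e^(0.0446×3/12) = 1.0112124.
NOK growth factor: e^(0.1015×3/12) = 1.0256997.
CIP: F = S · (grow TRY)/(grow NOK) = 2.8741 × 1.0112124/1.0256997 = 2.833505 TRY per NOK.

2.8335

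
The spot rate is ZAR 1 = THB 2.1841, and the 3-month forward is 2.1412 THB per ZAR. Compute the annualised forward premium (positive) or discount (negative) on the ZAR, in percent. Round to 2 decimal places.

T = 3/12 years.
Period premium: (2.1412 − 2.1841)/2.1841 = -0.0196420.
Annualise by dividing by T: -0.0196420 / (3/12) = -0.078568 → -7.86%.

-7.86%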